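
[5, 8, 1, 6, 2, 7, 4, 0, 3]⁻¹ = [7, 2, 4, 8, 6, 0, 3, 5, 1]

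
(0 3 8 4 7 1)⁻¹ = (0 1 7 4 8 3)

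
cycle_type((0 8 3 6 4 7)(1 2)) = 2.6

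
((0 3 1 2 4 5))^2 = (0 1 4)(2 5 3)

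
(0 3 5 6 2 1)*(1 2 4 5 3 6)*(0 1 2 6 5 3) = (0 5 2 6 4 3)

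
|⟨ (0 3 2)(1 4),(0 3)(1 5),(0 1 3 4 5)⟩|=720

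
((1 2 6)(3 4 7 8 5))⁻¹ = (1 6 2)(3 5 8 7 4)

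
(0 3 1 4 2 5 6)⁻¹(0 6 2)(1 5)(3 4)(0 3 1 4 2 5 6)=(0 5 3)(1 2)(4 6)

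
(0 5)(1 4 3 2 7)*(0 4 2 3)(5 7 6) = (0 7 1 2 6 5 4)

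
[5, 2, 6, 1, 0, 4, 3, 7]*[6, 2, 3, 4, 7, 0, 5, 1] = [0, 3, 5, 2, 6, 7, 4, 1]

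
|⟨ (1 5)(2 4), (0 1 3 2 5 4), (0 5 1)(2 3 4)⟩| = 120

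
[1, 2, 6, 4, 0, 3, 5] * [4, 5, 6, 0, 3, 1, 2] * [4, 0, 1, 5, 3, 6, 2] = [6, 2, 1, 5, 3, 4, 0]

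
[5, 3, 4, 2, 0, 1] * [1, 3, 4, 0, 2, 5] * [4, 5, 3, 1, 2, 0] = [0, 4, 3, 2, 5, 1]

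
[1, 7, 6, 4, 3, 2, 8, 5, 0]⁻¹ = [8, 0, 5, 4, 3, 7, 2, 1, 6]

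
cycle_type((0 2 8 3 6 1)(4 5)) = 2.6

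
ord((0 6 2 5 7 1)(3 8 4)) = 6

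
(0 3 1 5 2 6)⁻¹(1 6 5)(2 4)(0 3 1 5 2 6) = (0 2 5)(4 6)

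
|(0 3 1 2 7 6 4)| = 7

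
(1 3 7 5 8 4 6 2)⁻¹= (1 2 6 4 8 5 7 3)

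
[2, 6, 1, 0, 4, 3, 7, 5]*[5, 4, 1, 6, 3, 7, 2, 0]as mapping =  [0→1, 1→2, 2→4, 3→5, 4→3, 5→6, 6→0, 7→7]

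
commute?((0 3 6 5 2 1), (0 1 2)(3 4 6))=no:(0 3 6 5 2 1) * (0 1 2)(3 4 6)=(0 4 6 5), (0 1 2)(3 4 6) * (0 3 6 5 2 1)=(2 3 4 5)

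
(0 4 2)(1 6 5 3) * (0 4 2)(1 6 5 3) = (0 2 4)(1 5)(3 6)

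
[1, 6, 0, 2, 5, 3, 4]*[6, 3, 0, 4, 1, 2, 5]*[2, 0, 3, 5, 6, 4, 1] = [5, 4, 1, 2, 3, 6, 0]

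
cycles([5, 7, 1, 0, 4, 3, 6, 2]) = (0 5 3)(1 7 2)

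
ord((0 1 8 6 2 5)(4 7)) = 6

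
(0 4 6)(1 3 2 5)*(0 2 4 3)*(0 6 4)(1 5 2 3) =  (0 1 6 3)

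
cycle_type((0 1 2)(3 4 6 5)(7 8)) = 2.3.4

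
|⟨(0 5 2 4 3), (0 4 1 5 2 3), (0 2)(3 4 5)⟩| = 720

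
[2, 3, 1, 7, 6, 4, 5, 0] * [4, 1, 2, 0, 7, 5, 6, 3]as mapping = [0→2, 1→0, 2→1, 3→3, 4→6, 5→7, 6→5, 7→4]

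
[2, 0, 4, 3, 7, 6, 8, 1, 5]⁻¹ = [1, 7, 0, 3, 2, 8, 5, 4, 6]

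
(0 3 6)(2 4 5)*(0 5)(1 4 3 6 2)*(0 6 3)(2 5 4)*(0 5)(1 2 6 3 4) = (0 4 3)(1 6)(2 5)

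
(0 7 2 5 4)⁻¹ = (0 4 5 2 7)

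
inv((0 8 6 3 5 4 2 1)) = (0 1 2 4 5 3 6 8)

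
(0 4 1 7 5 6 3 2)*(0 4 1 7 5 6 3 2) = (0 1 5 3)(2 4 7 6)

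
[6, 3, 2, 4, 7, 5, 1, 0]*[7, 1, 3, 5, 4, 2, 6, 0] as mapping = [0→6, 1→5, 2→3, 3→4, 4→0, 5→2, 6→1, 7→7] 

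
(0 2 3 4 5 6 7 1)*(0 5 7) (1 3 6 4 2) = (0 1 5 4 7 3 2 6) 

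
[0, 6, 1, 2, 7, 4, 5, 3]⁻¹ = [0, 2, 3, 7, 5, 6, 1, 4]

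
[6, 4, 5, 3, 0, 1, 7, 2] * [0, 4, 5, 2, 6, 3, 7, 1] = [7, 6, 3, 2, 0, 4, 1, 5]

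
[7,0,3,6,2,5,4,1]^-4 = [1,7,2,3,4,5,6,0]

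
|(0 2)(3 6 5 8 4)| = 10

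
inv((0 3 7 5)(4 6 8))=(0 5 7 3)(4 8 6)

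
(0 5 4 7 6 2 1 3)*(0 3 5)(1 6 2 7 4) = (1 5)(2 6 7)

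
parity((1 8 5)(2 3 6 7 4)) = even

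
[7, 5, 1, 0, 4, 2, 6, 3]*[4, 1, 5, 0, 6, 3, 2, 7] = [7, 3, 1, 4, 6, 5, 2, 0]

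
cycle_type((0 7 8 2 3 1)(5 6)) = 2.6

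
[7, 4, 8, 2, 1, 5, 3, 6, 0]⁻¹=[8, 4, 3, 6, 1, 5, 7, 0, 2]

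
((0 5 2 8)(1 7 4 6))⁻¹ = (0 8 2 5)(1 6 4 7)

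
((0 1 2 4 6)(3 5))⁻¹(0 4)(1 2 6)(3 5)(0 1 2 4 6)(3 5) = (0 2 4)(1 6)(3 5)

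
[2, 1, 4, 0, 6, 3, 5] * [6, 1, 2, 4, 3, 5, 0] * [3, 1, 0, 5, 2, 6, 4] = [0, 1, 5, 4, 3, 2, 6]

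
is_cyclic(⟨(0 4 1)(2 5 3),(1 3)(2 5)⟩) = no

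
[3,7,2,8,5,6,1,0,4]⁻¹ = [7,6,2,0,8,4,5,1,3]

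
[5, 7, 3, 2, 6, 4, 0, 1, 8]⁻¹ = [6, 7, 3, 2, 5, 0, 4, 1, 8]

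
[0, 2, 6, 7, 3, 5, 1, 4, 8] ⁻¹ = [0, 6, 1, 4, 7, 5, 2, 3, 8] 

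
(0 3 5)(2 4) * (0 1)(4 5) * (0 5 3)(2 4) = (1 5)(2 3)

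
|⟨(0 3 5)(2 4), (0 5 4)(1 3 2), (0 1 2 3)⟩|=720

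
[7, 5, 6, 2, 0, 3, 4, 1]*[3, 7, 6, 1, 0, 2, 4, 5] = [5, 2, 4, 6, 3, 1, 0, 7]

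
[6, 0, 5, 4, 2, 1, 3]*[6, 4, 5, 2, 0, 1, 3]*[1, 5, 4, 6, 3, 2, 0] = [6, 0, 5, 1, 2, 3, 4]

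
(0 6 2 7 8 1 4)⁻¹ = (0 4 1 8 7 2 6)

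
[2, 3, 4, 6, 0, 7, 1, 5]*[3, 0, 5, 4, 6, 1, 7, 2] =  [5, 4, 6, 7, 3, 2, 0, 1]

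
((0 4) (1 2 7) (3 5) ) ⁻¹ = (0 4) (1 7 2) (3 5) 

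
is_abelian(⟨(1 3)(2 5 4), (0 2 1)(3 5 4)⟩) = no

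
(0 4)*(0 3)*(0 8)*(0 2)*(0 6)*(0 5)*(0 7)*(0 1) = (0 4 3 8 2 6 5 7 1)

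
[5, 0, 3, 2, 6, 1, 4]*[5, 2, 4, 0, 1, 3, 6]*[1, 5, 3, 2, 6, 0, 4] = [2, 0, 1, 6, 4, 3, 5]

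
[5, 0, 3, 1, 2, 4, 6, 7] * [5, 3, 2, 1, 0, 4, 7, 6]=[4, 5, 1, 3, 2, 0, 7, 6]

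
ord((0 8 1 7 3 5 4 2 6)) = 9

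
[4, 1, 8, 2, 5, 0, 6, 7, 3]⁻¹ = [5, 1, 3, 8, 0, 4, 6, 7, 2]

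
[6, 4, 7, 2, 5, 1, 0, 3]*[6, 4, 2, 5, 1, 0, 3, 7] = [3, 1, 7, 2, 0, 4, 6, 5]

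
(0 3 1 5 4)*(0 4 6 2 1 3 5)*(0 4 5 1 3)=(0 1 4 5 6 2 3)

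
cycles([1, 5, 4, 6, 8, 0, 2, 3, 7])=(0 1 5) (2 4 8 7 3 6) 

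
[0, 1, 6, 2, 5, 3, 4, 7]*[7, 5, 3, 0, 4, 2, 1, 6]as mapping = [0→7, 1→5, 2→1, 3→3, 4→2, 5→0, 6→4, 7→6]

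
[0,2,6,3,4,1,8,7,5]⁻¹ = [0,5,1,3,4,8,2,7,6]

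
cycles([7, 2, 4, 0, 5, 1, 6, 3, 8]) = (0 7 3)(1 2 4 5)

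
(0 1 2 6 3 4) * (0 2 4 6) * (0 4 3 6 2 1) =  (1 3 2 4)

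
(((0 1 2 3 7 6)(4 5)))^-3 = (0 3)(1 7)(2 6)(4 5)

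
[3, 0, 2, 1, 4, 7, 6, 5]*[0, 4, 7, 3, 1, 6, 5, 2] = [3, 0, 7, 4, 1, 2, 5, 6]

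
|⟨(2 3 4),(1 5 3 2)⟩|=120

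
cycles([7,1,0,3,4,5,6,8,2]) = (0 7 8 2)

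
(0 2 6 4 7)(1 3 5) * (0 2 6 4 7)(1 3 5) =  (0 6 7 2 4)(1 5 3)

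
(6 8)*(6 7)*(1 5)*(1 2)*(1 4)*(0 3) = (0 3) (1 5 2 4) (6 8 7) 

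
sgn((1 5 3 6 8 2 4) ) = 1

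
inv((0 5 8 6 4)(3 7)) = (0 4 6 8 5)(3 7)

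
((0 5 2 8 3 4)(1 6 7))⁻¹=(0 4 3 8 2 5)(1 7 6)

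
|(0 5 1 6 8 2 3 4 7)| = 9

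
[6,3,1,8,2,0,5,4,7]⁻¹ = [5,2,4,1,7,6,0,8,3]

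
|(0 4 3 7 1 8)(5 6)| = 6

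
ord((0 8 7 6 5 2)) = 6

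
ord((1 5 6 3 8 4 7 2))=8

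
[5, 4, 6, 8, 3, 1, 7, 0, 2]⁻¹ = [7, 5, 8, 4, 1, 0, 2, 6, 3]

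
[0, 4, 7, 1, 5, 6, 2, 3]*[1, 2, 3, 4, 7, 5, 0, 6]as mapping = [0→1, 1→7, 2→6, 3→2, 4→5, 5→0, 6→3, 7→4]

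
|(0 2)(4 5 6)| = 6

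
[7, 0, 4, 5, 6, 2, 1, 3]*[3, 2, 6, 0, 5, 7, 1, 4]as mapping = [0→4, 1→3, 2→5, 3→7, 4→1, 5→6, 6→2, 7→0]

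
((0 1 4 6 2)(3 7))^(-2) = (0 6 1 2 4)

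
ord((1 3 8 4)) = 4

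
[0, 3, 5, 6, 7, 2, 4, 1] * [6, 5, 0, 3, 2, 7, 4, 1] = [6, 3, 7, 4, 1, 0, 2, 5]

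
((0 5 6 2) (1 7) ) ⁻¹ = (0 2 6 5) (1 7) 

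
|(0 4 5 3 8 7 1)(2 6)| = 14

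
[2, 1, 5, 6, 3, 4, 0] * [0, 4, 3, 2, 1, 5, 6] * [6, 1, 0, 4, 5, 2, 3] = [4, 5, 2, 3, 0, 1, 6]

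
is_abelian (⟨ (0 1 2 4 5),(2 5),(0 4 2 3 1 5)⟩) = no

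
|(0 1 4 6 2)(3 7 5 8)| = 20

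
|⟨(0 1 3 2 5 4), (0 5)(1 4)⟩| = 36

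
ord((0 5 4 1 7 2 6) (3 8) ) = 14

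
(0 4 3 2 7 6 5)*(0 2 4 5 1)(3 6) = (0 5 2 7 3 4 6 1)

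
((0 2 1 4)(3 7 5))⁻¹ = (0 4 1 2)(3 5 7)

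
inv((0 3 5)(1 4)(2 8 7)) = (0 5 3)(1 4)(2 7 8)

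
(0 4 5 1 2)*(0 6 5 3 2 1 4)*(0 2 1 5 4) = (0 2 6 4 3 1 5)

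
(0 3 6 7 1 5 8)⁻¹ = (0 8 5 1 7 6 3)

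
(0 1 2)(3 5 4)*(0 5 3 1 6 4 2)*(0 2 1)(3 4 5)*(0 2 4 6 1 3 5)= (0 1 4 2 5 3 6)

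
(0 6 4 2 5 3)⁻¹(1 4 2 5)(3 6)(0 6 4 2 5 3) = (0 4)(1 2 5 3)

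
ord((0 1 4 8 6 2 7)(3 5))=14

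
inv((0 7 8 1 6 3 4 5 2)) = (0 2 5 4 3 6 1 8 7)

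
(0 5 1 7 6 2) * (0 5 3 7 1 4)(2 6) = (0 3 7 2 5 4)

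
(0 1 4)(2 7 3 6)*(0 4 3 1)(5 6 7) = (1 3 7)(2 5 6)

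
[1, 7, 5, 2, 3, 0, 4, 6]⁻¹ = [5, 0, 3, 4, 6, 2, 7, 1]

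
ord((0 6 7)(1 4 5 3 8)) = 15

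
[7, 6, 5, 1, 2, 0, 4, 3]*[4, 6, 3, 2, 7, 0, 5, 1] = [1, 5, 0, 6, 3, 4, 7, 2]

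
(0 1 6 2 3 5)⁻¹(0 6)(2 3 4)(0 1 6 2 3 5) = (1 2)(3 5 4)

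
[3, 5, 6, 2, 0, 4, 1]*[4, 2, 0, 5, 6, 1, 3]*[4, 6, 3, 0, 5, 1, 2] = [1, 6, 0, 4, 5, 2, 3]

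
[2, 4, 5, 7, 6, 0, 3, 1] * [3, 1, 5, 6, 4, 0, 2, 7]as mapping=[0→5, 1→4, 2→0, 3→7, 4→2, 5→3, 6→6, 7→1]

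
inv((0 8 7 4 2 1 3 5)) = (0 5 3 1 2 4 7 8)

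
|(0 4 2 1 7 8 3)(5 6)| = 14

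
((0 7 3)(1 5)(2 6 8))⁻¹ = (0 3 7)(1 5)(2 8 6)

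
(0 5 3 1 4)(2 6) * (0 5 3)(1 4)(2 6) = (0 3 4 5)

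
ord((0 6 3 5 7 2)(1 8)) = 6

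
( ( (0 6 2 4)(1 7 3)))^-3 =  (0 6 2 4)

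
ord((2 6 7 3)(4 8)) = 4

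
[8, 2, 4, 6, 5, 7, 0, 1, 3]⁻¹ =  [6, 7, 1, 8, 2, 4, 3, 5, 0]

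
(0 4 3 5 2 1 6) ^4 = (0 2 4 1 3 6 5) 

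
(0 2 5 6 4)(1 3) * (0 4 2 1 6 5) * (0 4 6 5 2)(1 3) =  (0 3 5 2 4 6)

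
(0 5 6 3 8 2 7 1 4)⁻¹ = (0 4 1 7 2 8 3 6 5)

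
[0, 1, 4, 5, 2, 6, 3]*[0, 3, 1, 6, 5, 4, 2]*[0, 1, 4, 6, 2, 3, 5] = [0, 6, 3, 2, 1, 4, 5]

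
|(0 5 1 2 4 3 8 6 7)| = 9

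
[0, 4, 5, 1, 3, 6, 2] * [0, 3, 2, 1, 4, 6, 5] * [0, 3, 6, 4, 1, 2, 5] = [0, 1, 5, 4, 3, 2, 6]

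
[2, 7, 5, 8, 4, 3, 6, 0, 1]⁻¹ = [7, 8, 0, 5, 4, 2, 6, 1, 3]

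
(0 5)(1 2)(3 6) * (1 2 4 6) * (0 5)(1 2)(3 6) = (1 4 3 2)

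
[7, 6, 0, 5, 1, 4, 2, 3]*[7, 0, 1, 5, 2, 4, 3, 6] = [6, 3, 7, 4, 0, 2, 1, 5]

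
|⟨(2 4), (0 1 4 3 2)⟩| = 120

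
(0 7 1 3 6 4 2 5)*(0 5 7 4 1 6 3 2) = (0 4)(1 2 7 6)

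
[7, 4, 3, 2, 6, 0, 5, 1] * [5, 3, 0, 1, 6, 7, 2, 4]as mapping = [0→4, 1→6, 2→1, 3→0, 4→2, 5→5, 6→7, 7→3]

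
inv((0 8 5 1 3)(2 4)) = (0 3 1 5 8)(2 4)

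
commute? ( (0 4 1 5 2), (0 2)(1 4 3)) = no: (0 4 1 5 2) * (0 2)(1 4 3) = (0 3 1 5), (0 2)(1 4 3) * (0 4 1 5 2) = (2 4 3 5)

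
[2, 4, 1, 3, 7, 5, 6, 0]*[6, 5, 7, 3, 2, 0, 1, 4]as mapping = [0→7, 1→2, 2→5, 3→3, 4→4, 5→0, 6→1, 7→6]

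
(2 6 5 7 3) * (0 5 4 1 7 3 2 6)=(0 5 3 6 4 1 7 2)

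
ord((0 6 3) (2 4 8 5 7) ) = 15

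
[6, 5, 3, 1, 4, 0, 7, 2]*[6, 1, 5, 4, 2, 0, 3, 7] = [3, 0, 4, 1, 2, 6, 7, 5]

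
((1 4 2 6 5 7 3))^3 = (1 6 3 2 7 4 5)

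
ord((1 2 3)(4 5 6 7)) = 12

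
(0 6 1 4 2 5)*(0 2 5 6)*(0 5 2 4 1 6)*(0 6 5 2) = (0 2 6 5 4)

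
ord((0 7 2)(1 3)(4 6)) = 6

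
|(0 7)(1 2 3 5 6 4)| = 6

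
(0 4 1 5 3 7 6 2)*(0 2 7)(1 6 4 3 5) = (0 3)(4 6 7)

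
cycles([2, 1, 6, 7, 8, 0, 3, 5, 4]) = (0 2 6 3 7 5)(4 8)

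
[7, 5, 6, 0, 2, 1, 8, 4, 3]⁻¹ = [3, 5, 4, 8, 7, 1, 2, 0, 6]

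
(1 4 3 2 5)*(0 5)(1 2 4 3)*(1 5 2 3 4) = (0 2)(1 4 5 3)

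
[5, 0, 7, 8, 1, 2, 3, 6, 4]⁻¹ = [1, 4, 5, 6, 8, 0, 7, 2, 3]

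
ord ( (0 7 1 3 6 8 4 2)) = 8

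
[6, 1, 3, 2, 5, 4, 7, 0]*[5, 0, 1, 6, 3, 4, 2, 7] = [2, 0, 6, 1, 4, 3, 7, 5]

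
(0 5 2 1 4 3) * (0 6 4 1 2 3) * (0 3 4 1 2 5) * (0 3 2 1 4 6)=(0 3) (2 5 6 4) 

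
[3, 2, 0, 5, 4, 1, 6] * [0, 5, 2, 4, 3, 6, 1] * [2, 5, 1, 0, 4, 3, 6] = [4, 1, 2, 6, 0, 3, 5]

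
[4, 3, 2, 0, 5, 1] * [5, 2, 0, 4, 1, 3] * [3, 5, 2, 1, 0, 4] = [5, 0, 3, 4, 1, 2] 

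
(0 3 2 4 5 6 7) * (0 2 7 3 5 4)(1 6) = (0 5 1 6 3 7 2)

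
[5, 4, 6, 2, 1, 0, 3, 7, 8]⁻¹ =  [5, 4, 3, 6, 1, 0, 2, 7, 8]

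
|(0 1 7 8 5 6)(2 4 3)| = 6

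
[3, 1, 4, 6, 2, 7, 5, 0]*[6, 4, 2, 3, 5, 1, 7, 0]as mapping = [0→3, 1→4, 2→5, 3→7, 4→2, 5→0, 6→1, 7→6]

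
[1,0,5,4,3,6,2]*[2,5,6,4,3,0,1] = [5,2,0,3,4,1,6]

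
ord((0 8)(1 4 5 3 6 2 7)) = 14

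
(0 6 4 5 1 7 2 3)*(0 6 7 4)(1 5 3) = (0 7 2 1 4 3 6)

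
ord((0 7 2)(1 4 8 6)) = 12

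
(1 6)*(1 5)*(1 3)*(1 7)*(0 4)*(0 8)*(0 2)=(0 4 8 2)(1 6 5 3 7)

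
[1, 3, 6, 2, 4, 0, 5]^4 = [6, 5, 1, 0, 4, 2, 3]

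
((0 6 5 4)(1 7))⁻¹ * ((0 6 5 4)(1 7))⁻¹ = (0 5)(4 6)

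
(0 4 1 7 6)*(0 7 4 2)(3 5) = (0 2)(1 4)(3 5)(6 7)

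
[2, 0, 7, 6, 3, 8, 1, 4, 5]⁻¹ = [1, 6, 0, 4, 7, 8, 3, 2, 5]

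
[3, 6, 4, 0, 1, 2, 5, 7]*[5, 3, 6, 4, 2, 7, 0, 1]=[4, 0, 2, 5, 3, 6, 7, 1]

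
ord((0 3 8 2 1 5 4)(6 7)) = 14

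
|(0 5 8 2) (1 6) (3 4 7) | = 12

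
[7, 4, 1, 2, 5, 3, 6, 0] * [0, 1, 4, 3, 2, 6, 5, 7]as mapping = [0→7, 1→2, 2→1, 3→4, 4→6, 5→3, 6→5, 7→0]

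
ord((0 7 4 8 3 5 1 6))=8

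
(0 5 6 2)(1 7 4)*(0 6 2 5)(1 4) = (1 7)(2 6 5)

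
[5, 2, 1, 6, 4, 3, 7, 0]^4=[7, 1, 2, 5, 4, 0, 3, 6]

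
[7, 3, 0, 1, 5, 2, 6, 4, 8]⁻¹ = [2, 3, 5, 1, 7, 4, 6, 0, 8]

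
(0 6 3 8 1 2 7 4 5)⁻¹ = (0 5 4 7 2 1 8 3 6)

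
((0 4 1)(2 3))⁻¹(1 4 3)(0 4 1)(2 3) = (0 1 2)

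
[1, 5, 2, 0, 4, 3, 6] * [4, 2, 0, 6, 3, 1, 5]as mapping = [0→2, 1→1, 2→0, 3→4, 4→3, 5→6, 6→5]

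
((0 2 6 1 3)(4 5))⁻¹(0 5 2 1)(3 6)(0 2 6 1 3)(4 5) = (0 1)(2 4 6 3)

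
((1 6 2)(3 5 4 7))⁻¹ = (1 2 6)(3 7 4 5)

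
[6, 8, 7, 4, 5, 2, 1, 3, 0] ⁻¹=[8, 6, 5, 7, 3, 4, 0, 2, 1] 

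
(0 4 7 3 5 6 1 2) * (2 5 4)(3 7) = (0 2)(1 5 6)(3 4)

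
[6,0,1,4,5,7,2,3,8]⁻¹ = [1,2,6,7,3,4,0,5,8]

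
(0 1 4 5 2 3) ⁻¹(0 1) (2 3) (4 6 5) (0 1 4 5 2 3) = (0 3) (1 4) (2 5 6) 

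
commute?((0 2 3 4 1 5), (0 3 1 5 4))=no:(0 2 3 4 1 5)*(0 3 1 5 4)=(0 2 1 4 5 3), (0 3 1 5 4)*(0 2 3 4 1 5)=(0 4 2 3 5 1)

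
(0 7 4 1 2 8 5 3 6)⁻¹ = (0 6 3 5 8 2 1 4 7)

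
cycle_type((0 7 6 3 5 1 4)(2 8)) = 2.7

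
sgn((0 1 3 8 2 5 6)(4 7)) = -1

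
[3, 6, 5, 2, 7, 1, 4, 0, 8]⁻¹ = [7, 5, 3, 0, 6, 2, 1, 4, 8]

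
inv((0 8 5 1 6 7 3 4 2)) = (0 2 4 3 7 6 1 5 8)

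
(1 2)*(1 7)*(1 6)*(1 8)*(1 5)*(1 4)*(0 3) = (0 3)(1 2 7 6 8 5 4)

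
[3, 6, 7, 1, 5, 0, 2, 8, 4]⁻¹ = [5, 3, 6, 0, 8, 4, 1, 2, 7]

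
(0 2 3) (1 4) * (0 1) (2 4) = (0 4) (1 2 3) 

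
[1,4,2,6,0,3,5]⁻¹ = [4,0,2,5,1,6,3]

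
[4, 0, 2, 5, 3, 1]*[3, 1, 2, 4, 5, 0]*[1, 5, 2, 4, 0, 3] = [3, 4, 2, 1, 0, 5]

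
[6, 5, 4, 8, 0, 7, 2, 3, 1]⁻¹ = [4, 8, 6, 7, 2, 1, 0, 5, 3]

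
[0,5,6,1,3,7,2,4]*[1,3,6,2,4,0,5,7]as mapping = [0→1,1→0,2→5,3→3,4→2,5→7,6→6,7→4]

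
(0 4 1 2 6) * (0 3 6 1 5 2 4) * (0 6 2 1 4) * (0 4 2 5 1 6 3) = (0 3 5 6)(1 4)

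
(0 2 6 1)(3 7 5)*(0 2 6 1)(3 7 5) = (0 6)(1 2)(3 5 7)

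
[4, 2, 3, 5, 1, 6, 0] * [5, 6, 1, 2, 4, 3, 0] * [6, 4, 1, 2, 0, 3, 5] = [0, 4, 1, 2, 5, 6, 3]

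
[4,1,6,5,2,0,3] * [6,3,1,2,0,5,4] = [0,3,4,5,1,6,2]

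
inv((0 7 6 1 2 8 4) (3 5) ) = (0 4 8 2 1 6 7) (3 5) 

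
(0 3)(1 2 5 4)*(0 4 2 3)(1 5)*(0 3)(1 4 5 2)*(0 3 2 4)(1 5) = (0 2)(1 3)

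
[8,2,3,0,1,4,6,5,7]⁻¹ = [3,4,1,2,5,7,6,8,0]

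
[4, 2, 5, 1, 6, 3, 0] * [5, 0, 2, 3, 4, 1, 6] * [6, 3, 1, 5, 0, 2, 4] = [0, 1, 3, 6, 4, 5, 2]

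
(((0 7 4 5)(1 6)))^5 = (0 7 4 5)(1 6)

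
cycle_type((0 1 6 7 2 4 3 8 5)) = 9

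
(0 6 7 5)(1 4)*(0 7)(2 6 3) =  (0 3 2 6)(1 4)(5 7)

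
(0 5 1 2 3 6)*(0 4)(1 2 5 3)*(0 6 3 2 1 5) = (0 2 5 1)(4 6)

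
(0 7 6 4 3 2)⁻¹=(0 2 3 4 6 7)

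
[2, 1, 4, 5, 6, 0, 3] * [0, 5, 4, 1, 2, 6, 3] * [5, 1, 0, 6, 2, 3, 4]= [2, 3, 0, 4, 6, 5, 1]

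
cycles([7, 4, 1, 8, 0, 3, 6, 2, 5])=(0 7 2 1 4)(3 8 5)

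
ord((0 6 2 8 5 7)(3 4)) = 6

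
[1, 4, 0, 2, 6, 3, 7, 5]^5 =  [5, 3, 7, 6, 2, 4, 0, 1]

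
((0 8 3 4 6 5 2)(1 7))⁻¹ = (0 2 5 6 4 3 8)(1 7)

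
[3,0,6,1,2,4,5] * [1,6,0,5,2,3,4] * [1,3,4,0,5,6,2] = [6,3,5,2,1,4,0]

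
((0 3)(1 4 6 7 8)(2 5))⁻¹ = (0 3)(1 8 7 6 4)(2 5)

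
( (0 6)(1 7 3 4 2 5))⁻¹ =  (0 6)(1 5 2 4 3 7)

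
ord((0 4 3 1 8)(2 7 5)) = 15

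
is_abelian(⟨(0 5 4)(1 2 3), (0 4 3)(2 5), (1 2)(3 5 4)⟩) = no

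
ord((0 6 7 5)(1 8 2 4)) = 4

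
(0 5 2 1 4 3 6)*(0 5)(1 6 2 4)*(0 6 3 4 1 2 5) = (0 6)(1 2 3 5)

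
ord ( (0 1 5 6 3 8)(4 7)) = 6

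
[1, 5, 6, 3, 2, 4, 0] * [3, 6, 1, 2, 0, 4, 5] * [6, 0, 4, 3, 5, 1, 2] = [2, 5, 1, 4, 0, 6, 3]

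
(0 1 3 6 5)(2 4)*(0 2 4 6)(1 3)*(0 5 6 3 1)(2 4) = (0 1)(2 3 5 4)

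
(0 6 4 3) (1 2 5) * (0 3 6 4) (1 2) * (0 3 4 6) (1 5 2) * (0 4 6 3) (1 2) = (0 3 6) (1 5 2) 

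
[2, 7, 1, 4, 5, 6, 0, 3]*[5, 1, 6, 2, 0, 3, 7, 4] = [6, 4, 1, 0, 3, 7, 5, 2]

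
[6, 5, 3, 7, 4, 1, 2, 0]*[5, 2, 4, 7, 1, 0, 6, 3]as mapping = [0→6, 1→0, 2→7, 3→3, 4→1, 5→2, 6→4, 7→5]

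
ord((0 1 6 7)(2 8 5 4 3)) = 20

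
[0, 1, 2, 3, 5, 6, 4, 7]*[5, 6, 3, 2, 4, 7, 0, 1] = [5, 6, 3, 2, 7, 0, 4, 1]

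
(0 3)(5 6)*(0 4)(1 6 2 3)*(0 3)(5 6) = (0 1 5 2)(3 4)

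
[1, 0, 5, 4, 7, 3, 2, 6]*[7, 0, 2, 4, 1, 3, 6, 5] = [0, 7, 3, 1, 5, 4, 2, 6]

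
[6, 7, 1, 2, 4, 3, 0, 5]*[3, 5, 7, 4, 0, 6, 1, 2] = [1, 2, 5, 7, 0, 4, 3, 6]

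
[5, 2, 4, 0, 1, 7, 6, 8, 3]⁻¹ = [3, 4, 1, 8, 2, 0, 6, 5, 7]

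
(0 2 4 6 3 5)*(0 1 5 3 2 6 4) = (0 6 2)(1 5)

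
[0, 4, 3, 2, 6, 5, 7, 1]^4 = [0, 1, 2, 3, 4, 5, 6, 7]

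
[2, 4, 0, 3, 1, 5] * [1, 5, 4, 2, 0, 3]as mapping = [0→4, 1→0, 2→1, 3→2, 4→5, 5→3]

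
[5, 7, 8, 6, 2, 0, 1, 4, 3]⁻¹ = [5, 6, 4, 8, 7, 0, 3, 1, 2]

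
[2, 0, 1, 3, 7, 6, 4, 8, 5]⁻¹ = [1, 2, 0, 3, 6, 8, 5, 4, 7]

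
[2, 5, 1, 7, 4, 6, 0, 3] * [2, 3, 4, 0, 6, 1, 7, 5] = [4, 1, 3, 5, 6, 7, 2, 0]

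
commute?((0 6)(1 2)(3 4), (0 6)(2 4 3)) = no:(0 6)(1 2)(3 4)*(0 6)(2 4 3) = (1 4 2), (0 6)(2 4 3)*(0 6)(1 2)(3 4) = (1 2 3)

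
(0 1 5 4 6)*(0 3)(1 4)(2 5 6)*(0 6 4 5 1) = (0 5)(1 4 2)(3 6)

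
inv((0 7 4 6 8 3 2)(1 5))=(0 2 3 8 6 4 7)(1 5)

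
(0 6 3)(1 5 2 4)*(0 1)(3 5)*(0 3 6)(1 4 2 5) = (1 6)(3 4)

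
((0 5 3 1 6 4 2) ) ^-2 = (0 4 1 5 2 6 3) 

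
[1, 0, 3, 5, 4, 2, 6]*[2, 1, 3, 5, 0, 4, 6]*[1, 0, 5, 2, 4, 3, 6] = [0, 5, 3, 4, 1, 2, 6]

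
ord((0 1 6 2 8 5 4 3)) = 8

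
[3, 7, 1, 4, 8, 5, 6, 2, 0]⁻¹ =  [8, 2, 7, 0, 3, 5, 6, 1, 4]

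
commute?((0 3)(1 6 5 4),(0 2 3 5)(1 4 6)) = no:(0 3)(1 6 5 4) * (0 2 3 5)(1 4 6) = (0 5 6)(2 3),(0 2 3 5)(1 4 6) * (0 3)(1 6 5 4) = (0 2)(3 4 5)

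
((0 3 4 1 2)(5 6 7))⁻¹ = (0 2 1 4 3)(5 7 6)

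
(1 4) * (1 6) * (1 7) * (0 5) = (0 5)(1 4 6 7)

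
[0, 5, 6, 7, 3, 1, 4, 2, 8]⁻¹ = [0, 5, 7, 4, 6, 1, 2, 3, 8]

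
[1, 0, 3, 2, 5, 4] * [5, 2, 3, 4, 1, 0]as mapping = [0→2, 1→5, 2→4, 3→3, 4→0, 5→1]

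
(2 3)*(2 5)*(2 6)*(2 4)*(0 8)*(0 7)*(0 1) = (0 8 7 1)(2 3 5 6 4)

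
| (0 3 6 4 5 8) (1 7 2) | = 6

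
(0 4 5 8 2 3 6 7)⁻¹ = (0 7 6 3 2 8 5 4)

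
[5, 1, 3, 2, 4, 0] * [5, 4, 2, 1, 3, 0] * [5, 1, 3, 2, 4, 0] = [5, 4, 1, 3, 2, 0]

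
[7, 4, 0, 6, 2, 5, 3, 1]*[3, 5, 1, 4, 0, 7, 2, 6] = [6, 0, 3, 2, 1, 7, 4, 5]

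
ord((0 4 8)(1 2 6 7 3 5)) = 6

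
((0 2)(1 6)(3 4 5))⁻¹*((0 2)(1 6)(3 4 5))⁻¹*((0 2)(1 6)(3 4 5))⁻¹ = (0 2)(1 6)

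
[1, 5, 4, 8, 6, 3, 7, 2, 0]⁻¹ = [8, 0, 7, 5, 2, 1, 4, 6, 3]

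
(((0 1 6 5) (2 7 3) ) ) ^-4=(2 3 7) 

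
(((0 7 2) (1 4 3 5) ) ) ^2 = (0 2 7) (1 3) (4 5) 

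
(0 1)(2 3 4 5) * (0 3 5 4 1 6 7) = (0 6 7)(1 3)(2 5)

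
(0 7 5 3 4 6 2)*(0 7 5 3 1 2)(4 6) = (0 5 1 2 7 3 6)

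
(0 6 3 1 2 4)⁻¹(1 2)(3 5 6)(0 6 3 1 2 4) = (1 5 3)(2 4)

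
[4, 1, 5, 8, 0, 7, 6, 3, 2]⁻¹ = [4, 1, 8, 7, 0, 2, 6, 5, 3]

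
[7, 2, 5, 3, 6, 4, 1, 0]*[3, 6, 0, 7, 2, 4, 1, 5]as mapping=[0→5, 1→0, 2→4, 3→7, 4→1, 5→2, 6→6, 7→3]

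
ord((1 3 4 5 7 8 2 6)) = 8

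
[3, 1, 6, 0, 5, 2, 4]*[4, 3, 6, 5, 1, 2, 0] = [5, 3, 0, 4, 2, 6, 1]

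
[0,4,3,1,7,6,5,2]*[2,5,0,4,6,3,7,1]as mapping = [0→2,1→6,2→4,3→5,4→1,5→7,6→3,7→0]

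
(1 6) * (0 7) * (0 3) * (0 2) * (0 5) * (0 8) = (0 7 3 2 5 8)(1 6)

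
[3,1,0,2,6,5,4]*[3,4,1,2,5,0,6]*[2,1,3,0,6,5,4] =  [3,6,0,1,4,2,5]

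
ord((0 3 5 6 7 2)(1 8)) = 6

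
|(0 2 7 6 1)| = 5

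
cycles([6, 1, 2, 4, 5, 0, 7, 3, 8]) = (0 6 7 3 4 5)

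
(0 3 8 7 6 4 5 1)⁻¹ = (0 1 5 4 6 7 8 3)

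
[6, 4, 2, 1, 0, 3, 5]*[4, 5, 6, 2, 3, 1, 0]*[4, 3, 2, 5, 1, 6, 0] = [4, 5, 0, 6, 1, 2, 3]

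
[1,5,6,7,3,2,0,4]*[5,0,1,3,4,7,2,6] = [0,7,2,6,3,1,5,4]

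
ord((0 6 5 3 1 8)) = 6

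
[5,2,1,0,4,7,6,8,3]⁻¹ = [3,2,1,8,4,0,6,5,7]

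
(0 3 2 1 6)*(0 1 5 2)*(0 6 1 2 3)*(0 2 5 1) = (0 2 1) (3 6 5) 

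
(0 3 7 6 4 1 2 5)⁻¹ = (0 5 2 1 4 6 7 3)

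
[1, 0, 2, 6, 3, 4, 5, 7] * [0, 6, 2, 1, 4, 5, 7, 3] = [6, 0, 2, 7, 1, 4, 5, 3]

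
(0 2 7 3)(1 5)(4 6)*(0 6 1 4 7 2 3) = (0 3 6 7)(1 5 4)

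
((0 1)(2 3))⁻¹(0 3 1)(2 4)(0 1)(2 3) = (0 1 2)(3 4)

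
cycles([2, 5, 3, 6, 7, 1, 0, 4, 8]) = (0 2 3 6) (1 5) (4 7) 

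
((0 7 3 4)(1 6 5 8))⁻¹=(0 4 3 7)(1 8 5 6)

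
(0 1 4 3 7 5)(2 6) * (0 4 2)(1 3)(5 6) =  (0 3 7 6)(1 2 5 4)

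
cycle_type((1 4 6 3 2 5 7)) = 7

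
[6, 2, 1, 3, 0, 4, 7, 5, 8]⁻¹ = [4, 2, 1, 3, 5, 7, 0, 6, 8]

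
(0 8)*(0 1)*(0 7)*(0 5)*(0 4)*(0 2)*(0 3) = (0 8 1 7 5 4 2 3)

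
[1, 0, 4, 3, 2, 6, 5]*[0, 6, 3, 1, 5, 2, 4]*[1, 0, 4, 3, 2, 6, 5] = [5, 1, 6, 0, 3, 2, 4]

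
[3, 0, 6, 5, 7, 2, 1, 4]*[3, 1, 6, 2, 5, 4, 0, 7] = [2, 3, 0, 4, 7, 6, 1, 5]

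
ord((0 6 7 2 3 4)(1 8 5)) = 6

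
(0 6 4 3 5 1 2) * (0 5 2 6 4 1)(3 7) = (0 4 7 3 2 5)(1 6)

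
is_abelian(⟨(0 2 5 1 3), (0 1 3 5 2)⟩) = no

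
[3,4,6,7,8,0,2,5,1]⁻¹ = [5,8,6,0,1,7,2,3,4]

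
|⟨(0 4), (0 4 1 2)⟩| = 24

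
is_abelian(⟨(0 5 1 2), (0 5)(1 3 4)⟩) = no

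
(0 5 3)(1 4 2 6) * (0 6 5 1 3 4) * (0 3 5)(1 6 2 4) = (0 6 5 1 3 2)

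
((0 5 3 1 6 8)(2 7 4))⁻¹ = (0 8 6 1 3 5)(2 4 7)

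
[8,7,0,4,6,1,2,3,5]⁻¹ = [2,5,6,7,3,8,4,1,0]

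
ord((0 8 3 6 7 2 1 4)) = 8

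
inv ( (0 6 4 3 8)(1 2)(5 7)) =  (0 8 3 4 6)(1 2)(5 7)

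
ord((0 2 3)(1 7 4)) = 3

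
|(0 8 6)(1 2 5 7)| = 12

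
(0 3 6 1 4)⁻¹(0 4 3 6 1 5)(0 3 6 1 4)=(0 6 1 4 5 3)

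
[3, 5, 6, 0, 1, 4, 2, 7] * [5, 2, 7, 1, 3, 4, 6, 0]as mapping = [0→1, 1→4, 2→6, 3→5, 4→2, 5→3, 6→7, 7→0]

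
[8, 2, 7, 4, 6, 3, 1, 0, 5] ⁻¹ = [7, 6, 1, 5, 3, 8, 4, 2, 0] 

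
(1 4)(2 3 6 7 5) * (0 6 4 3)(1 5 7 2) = (0 6 2)(1 3 4 5)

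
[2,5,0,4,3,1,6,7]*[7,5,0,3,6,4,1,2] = [0,4,7,6,3,5,1,2]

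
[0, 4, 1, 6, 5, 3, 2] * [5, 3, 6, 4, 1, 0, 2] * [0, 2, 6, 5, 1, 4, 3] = [4, 2, 5, 6, 0, 1, 3]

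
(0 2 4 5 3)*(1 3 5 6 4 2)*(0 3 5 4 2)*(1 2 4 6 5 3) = (0 2)(1 3)(4 5 6)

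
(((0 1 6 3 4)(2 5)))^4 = (0 4 3 6 1)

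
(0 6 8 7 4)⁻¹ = (0 4 7 8 6)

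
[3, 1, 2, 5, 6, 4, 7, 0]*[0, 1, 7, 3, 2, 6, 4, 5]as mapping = [0→3, 1→1, 2→7, 3→6, 4→4, 5→2, 6→5, 7→0]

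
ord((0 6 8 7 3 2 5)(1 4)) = 14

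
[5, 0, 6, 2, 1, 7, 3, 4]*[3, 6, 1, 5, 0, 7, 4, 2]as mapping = [0→7, 1→3, 2→4, 3→1, 4→6, 5→2, 6→5, 7→0]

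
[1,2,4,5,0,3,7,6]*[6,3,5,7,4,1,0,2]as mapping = [0→3,1→5,2→4,3→1,4→6,5→7,6→2,7→0]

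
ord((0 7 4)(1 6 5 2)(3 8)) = 12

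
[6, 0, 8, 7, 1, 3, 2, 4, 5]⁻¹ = [1, 4, 6, 5, 7, 8, 0, 3, 2]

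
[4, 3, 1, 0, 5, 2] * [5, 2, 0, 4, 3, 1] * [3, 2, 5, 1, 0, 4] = [1, 0, 5, 4, 2, 3]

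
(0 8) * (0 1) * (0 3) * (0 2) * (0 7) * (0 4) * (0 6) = (0 8 1 3 2 7 4 6)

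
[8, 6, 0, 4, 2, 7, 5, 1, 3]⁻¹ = [2, 7, 4, 8, 3, 6, 1, 5, 0]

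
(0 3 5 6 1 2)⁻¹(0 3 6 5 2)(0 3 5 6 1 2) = (0 3 5 1 6)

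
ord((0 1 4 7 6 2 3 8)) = 8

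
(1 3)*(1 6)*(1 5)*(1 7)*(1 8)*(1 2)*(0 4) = (0 4)(1 3 6 5 7 8 2)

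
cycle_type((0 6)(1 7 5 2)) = 2.4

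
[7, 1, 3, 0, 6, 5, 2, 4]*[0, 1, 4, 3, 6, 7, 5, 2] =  [2, 1, 3, 0, 5, 7, 4, 6]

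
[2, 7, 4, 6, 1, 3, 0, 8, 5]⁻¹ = [6, 4, 0, 5, 2, 8, 3, 1, 7]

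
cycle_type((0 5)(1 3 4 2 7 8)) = 2.6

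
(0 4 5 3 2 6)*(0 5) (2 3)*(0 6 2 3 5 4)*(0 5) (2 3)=(0 5 2 3) (4 6) 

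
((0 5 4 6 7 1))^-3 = (0 6)(1 4)(5 7)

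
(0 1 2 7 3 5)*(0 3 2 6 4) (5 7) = (0 1 6 4) (2 5 3 7) 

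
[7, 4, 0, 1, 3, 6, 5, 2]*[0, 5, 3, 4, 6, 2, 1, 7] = [7, 6, 0, 5, 4, 1, 2, 3]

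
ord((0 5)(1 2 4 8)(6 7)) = 4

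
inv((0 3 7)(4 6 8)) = (0 7 3)(4 8 6)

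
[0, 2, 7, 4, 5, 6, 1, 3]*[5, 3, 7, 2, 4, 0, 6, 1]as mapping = [0→5, 1→7, 2→1, 3→4, 4→0, 5→6, 6→3, 7→2]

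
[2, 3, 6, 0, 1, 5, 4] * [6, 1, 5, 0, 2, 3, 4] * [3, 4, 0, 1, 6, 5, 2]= [5, 3, 6, 2, 4, 1, 0]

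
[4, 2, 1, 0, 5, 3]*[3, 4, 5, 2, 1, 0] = [1, 5, 4, 3, 0, 2]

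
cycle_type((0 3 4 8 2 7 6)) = 7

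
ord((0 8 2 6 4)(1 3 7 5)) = 20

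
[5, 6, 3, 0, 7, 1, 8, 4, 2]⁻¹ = [3, 5, 8, 2, 7, 0, 1, 4, 6]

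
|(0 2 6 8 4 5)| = 6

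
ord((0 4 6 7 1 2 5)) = 7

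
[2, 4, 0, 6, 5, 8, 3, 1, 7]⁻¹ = [2, 7, 0, 6, 1, 4, 3, 8, 5]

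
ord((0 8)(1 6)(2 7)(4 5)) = 2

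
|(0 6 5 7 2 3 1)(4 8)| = 14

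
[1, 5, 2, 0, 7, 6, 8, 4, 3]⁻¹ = [3, 0, 2, 8, 7, 1, 5, 4, 6]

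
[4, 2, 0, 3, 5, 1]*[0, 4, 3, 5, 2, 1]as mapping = [0→2, 1→3, 2→0, 3→5, 4→1, 5→4]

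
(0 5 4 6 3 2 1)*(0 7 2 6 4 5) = (1 7 2)(3 6)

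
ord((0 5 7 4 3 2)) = 6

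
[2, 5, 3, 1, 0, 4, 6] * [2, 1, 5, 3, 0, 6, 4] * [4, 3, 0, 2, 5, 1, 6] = [1, 6, 2, 3, 0, 4, 5]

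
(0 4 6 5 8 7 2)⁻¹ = (0 2 7 8 5 6 4)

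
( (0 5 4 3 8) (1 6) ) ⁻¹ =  (0 8 3 4 5) (1 6) 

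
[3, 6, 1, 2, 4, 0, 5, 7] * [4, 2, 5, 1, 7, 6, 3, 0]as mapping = [0→1, 1→3, 2→2, 3→5, 4→7, 5→4, 6→6, 7→0]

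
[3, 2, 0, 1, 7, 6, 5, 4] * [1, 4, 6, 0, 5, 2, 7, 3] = [0, 6, 1, 4, 3, 7, 2, 5]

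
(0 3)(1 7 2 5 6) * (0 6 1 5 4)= (0 3 6 5 1 7 2 4)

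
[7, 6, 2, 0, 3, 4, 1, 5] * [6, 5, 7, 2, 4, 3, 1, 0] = [0, 1, 7, 6, 2, 4, 5, 3]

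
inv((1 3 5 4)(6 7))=(1 4 5 3)(6 7)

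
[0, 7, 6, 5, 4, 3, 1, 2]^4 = [0, 1, 2, 3, 4, 5, 6, 7]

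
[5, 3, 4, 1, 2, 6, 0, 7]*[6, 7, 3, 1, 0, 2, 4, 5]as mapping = [0→2, 1→1, 2→0, 3→7, 4→3, 5→4, 6→6, 7→5]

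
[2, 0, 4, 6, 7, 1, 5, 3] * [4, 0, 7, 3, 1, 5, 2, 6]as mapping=[0→7, 1→4, 2→1, 3→2, 4→6, 5→0, 6→5, 7→3]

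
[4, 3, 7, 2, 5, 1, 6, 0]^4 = [3, 0, 5, 4, 2, 7, 6, 1]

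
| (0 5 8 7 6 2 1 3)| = 8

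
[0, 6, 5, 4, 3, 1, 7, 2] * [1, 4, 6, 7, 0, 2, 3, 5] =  [1, 3, 2, 0, 7, 4, 5, 6]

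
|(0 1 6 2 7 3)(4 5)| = 6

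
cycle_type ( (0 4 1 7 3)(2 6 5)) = 3.5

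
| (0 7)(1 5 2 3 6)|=10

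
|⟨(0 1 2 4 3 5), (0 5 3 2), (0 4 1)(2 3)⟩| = 720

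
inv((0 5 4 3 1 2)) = (0 2 1 3 4 5)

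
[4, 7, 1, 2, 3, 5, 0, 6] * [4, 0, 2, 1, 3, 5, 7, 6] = [3, 6, 0, 2, 1, 5, 4, 7]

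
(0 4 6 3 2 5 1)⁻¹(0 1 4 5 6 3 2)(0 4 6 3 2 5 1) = (0 6 1 3 2 5 4)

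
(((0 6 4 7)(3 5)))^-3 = (0 6 4 7)(3 5)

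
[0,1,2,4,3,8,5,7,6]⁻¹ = [0,1,2,4,3,6,8,7,5]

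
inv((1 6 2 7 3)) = (1 3 7 2 6)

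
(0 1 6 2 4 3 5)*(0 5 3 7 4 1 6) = (0 6 2 1)(4 7)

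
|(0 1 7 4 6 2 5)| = 7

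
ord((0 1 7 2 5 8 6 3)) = 8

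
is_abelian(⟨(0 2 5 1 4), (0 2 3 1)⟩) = no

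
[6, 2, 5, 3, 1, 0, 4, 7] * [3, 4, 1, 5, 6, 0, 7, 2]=[7, 1, 0, 5, 4, 3, 6, 2] 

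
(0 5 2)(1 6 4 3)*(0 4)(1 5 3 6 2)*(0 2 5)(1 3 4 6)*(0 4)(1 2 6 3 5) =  (2 3 4)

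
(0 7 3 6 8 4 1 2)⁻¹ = (0 2 1 4 8 6 3 7)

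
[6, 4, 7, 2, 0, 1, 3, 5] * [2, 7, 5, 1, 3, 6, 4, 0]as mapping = [0→4, 1→3, 2→0, 3→5, 4→2, 5→7, 6→1, 7→6]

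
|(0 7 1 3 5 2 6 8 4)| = 9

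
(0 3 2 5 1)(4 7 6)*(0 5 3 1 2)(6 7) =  (0 1 5 2 3)(4 6)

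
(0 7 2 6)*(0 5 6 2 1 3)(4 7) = (0 4 7 1 3)(5 6)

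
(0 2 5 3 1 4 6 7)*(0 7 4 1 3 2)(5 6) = (2 6 4 5)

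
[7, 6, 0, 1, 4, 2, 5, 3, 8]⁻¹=[2, 3, 5, 7, 4, 6, 1, 0, 8]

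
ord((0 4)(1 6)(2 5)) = 2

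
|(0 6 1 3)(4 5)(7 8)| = 4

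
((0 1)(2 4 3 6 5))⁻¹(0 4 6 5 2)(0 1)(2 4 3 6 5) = (1 3 5 2 4)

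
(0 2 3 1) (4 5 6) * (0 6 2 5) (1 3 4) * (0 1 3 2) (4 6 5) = (0 4 1 5) (2 6 3) 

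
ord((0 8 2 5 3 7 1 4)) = 8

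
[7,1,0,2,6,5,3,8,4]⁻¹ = [2,1,3,6,8,5,4,0,7]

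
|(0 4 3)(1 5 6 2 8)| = 15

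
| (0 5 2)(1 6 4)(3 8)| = 6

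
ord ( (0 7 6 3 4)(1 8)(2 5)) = 10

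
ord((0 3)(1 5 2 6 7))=10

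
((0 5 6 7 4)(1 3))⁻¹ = (0 4 7 6 5)(1 3)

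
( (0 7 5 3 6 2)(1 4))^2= (0 5 6)(2 7 3)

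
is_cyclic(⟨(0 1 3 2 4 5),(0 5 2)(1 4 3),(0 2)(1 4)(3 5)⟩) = no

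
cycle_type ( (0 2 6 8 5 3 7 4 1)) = 9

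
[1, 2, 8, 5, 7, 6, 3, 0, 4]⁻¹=[7, 0, 1, 6, 8, 3, 5, 4, 2]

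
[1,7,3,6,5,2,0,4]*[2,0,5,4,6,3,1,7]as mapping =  [0→0,1→7,2→4,3→1,4→3,5→5,6→2,7→6]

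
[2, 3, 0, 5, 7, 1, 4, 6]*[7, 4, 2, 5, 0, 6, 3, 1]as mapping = [0→2, 1→5, 2→7, 3→6, 4→1, 5→4, 6→0, 7→3]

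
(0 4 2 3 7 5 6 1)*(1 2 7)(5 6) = (0 4 7 6 2 3 1)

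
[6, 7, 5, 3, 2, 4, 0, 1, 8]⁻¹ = [6, 7, 4, 3, 5, 2, 0, 1, 8]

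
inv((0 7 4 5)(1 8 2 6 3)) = (0 5 4 7)(1 3 6 2 8)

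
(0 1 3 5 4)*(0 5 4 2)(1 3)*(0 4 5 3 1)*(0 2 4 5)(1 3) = (0 3)(1 2 5 4)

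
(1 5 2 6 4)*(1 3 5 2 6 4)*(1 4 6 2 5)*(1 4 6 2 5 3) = (1 3 4)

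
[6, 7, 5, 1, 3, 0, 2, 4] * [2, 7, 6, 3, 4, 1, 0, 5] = [0, 5, 1, 7, 3, 2, 6, 4]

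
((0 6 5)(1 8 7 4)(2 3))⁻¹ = (0 5 6)(1 4 7 8)(2 3)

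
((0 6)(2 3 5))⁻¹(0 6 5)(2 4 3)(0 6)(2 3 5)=(0 2 6)(3 4 5)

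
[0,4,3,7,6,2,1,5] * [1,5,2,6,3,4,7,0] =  [1,3,6,0,7,2,5,4]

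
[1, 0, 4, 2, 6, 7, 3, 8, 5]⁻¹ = [1, 0, 3, 6, 2, 8, 4, 5, 7]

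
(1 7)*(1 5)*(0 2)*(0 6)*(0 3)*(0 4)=(0 2 6 3 4)(1 7 5)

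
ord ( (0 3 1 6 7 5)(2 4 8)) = 6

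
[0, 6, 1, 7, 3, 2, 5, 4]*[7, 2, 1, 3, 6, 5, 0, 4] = [7, 0, 2, 4, 3, 1, 5, 6]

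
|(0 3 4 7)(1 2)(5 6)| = 4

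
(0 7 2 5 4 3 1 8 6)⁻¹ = (0 6 8 1 3 4 5 2 7)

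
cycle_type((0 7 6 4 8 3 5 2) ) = 8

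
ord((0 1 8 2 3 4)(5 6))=6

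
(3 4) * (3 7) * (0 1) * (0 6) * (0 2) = (0 1 6 2)(3 4 7)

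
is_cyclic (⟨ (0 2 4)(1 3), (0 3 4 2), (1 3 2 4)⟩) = no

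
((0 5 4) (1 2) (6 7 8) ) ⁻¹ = (0 4 5) (1 2) (6 8 7) 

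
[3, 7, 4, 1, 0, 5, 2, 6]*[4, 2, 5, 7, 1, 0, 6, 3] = [7, 3, 1, 2, 4, 0, 5, 6]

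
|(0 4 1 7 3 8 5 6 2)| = 9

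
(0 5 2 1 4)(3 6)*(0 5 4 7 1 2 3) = (0 4 5 3 6)(1 7)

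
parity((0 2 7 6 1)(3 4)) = odd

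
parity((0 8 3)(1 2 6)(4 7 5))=even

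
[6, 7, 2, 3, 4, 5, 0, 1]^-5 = [6, 7, 2, 3, 4, 5, 0, 1]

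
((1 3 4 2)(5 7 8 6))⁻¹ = (1 2 4 3)(5 6 8 7)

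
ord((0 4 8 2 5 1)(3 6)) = 6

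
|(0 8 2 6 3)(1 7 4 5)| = 20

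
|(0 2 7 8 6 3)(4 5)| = 6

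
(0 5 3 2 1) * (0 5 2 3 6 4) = (0 2 1 5 6 4)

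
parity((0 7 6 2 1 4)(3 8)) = even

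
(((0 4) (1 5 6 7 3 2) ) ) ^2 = (1 6 3) (2 5 7) 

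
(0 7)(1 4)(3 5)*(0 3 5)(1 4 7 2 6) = (0 2 6 1 7 3)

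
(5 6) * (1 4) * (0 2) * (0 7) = (0 2 7)(1 4)(5 6)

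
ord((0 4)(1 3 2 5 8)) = 10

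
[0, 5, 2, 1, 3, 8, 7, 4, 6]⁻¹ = [0, 3, 2, 4, 7, 1, 8, 6, 5]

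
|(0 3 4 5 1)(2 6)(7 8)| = 10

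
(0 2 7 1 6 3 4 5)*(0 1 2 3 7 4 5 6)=(0 3 5 1)(2 4 6 7)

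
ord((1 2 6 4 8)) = 5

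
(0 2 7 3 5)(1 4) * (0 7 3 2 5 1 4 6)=(0 5 7 2 3 1 6)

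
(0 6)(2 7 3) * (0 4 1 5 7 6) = (1 5 7 3 2 6 4)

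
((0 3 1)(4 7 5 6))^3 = (4 6 5 7)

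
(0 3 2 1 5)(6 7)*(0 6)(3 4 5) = (0 4 5 6 7)(1 3 2)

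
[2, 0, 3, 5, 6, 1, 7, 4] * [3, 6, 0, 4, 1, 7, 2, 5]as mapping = [0→0, 1→3, 2→4, 3→7, 4→2, 5→6, 6→5, 7→1]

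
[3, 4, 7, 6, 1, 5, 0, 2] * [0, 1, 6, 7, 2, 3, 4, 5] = [7, 2, 5, 4, 1, 3, 0, 6]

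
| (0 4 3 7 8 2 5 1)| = 8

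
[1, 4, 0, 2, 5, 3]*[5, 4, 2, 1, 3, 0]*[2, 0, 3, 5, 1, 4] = [1, 5, 4, 3, 2, 0]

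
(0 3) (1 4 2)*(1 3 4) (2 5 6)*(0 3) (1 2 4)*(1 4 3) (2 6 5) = (0 4 2) (1 6 3) 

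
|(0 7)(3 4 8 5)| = 4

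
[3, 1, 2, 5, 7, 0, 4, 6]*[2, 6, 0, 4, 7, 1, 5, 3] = [4, 6, 0, 1, 3, 2, 7, 5]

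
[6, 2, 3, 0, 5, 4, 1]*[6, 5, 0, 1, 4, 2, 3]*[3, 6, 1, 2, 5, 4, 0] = [2, 3, 6, 0, 1, 5, 4]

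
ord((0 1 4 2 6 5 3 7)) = 8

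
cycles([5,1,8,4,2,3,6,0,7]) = (0 5 3 4 2 8 7) 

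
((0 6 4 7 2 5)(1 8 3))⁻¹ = (0 5 2 7 4 6)(1 3 8)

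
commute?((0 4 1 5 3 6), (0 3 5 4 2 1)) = no:(0 4 1 5 3 6)*(0 3 5 4 2 1) = (0 2 1 4)(3 6), (0 3 5 4 2 1)*(0 4 1 5 3 6) = (0 6)(1 4 2 5)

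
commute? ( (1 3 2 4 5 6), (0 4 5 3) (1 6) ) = no: (1 3 2 4 5 6)*(0 4 5 3) (1 6) = (0 4 3 2 5 1), (0 4 5 3) (1 6)*(1 3 2 4 5 6) = (0 5 2 4 6 3) 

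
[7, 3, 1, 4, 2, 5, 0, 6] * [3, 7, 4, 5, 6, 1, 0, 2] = [2, 5, 7, 6, 4, 1, 3, 0]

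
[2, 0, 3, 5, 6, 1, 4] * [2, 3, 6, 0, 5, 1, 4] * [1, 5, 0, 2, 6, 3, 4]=[4, 0, 1, 5, 6, 2, 3] 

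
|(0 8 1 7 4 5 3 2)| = 8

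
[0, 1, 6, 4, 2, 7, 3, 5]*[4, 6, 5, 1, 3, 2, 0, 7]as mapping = [0→4, 1→6, 2→0, 3→3, 4→5, 5→7, 6→1, 7→2]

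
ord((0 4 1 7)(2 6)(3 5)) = 4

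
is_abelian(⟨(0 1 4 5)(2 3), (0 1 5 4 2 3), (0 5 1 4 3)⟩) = no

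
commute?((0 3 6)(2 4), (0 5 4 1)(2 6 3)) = no:(0 3 6)(2 4)*(0 5 4 1)(2 6 3) = (0 2 1)(4 6 5), (0 5 4 1)(2 6 3)*(0 3 6)(2 4) = (0 5 2)(1 3 4)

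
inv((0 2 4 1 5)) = (0 5 1 4 2)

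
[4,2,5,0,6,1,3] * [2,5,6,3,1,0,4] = [1,6,0,2,4,5,3]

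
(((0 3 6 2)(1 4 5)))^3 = (0 2 6 3)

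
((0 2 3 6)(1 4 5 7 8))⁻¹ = (0 6 3 2)(1 8 7 5 4)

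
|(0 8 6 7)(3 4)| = 4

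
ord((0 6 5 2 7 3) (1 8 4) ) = 6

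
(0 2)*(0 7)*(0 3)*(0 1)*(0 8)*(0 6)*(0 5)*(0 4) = (0 2 7 3 1 8 6 5 4) 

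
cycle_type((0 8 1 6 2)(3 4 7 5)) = 4.5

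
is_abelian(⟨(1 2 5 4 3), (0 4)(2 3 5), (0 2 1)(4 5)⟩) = no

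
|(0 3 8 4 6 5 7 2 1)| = 9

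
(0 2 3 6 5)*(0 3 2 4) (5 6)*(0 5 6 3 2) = (0 4 5 2) (3 6) 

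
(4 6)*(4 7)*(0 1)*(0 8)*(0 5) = (0 1 8 5)(4 6 7)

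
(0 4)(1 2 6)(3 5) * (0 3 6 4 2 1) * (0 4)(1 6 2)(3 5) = (0 1 6 4 5 2)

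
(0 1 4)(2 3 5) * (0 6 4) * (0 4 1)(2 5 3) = (1 4 6)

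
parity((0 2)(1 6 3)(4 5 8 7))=even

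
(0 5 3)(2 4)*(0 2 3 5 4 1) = (0 4 3 2 1)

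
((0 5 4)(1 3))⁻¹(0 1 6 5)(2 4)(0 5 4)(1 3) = (0 2)(3 6 4 5)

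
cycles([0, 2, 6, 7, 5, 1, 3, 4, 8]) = (1 2 6 3 7 4 5)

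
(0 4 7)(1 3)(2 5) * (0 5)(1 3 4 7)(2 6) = (0 7 5 6 2)(1 4)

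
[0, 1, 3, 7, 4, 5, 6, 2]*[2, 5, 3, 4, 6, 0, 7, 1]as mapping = [0→2, 1→5, 2→4, 3→1, 4→6, 5→0, 6→7, 7→3]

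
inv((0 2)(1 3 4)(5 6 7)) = (0 2)(1 4 3)(5 7 6)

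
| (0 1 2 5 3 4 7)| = 7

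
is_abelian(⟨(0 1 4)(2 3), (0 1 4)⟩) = yes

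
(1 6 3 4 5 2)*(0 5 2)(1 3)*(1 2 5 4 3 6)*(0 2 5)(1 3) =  (0 4)(1 3)(2 6 5)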